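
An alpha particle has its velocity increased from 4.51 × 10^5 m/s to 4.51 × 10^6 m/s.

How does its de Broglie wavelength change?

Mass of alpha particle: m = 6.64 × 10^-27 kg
The wavelength decreases by a factor of 10.

Using λ = h/(mv):

Initial wavelength: λ₁ = h/(mv₁) = 2.21 × 10^-13 m
Final wavelength: λ₂ = h/(mv₂) = 2.21 × 10^-14 m

Since λ ∝ 1/v, when velocity increases by a factor of 10, the wavelength decreases by a factor of 10.

λ₂/λ₁ = v₁/v₂ = 1/10

The wavelength decreases by a factor of 10.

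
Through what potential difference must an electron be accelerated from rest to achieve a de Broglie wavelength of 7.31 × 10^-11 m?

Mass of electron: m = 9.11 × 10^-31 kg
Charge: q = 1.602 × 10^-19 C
281 V

From λ = h/√(2mqV), we solve for V:

λ² = h²/(2mqV)
V = h²/(2mqλ²)
V = (6.626 × 10^-34 J·s)² / (2 × 9.11 × 10^-31 kg × 1.602 × 10^-19 C × (7.31 × 10^-11 m)²)
V = 281 V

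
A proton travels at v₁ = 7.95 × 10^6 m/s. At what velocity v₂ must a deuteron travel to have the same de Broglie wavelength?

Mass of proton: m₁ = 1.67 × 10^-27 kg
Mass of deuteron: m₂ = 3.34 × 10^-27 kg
v₂ = 3.98 × 10^6 m/s

For equal de Broglie wavelengths: λ₁ = λ₂

h/(m₁v₁) = h/(m₂v₂)
m₁v₁ = m₂v₂
v₂ = v₁ · (m₁/m₂)

v₂ = 7.95 × 10^6 m/s × (1.67 × 10^-27 kg / 3.34 × 10^-27 kg)
v₂ = 3.98 × 10^6 m/s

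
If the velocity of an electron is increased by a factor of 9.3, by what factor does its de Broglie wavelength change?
The wavelength decreases by a factor of 9.3.

From λ = h/(mv), the wavelength is inversely proportional to velocity:

λ ∝ 1/v

If v → 9.3v, then λ → λ/9.3

When velocity is increased by a factor of 9.3, the wavelength decreases by a factor of 9.3.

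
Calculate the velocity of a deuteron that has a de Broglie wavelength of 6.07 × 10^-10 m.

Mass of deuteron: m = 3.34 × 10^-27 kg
3.27 × 10^2 m/s

From the de Broglie relation λ = h/(mv), we solve for v:

v = h/(mλ)
v = (6.626 × 10^-34 J·s) / (3.34 × 10^-27 kg × 6.07 × 10^-10 m)
v = 3.27 × 10^2 m/s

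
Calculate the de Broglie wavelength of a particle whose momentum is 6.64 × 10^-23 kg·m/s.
9.98 × 10^-12 m

Using the de Broglie relation λ = h/p:

λ = h/p
λ = (6.626 × 10^-34 J·s) / (6.64 × 10^-23 kg·m/s)
λ = 9.98 × 10^-12 m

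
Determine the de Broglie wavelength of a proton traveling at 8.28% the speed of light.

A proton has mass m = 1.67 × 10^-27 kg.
1.60 × 10^-14 m

Using the de Broglie relation λ = h/(mv):

v = 8.28% × c = 2.482 × 10^7 m/s

λ = h/(mv)
λ = (6.626 × 10^-34 J·s) / (1.67 × 10^-27 kg × 2.482 × 10^7 m/s)
λ = 1.60 × 10^-14 m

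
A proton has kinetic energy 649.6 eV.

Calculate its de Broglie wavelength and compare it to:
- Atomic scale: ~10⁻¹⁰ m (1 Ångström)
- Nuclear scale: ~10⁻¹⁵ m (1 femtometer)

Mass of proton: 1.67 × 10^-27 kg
λ = 1.12 × 10^-12 m, which is between nuclear and atomic scales.

Using λ = h/√(2mKE):

KE = 649.6 eV = 1.041 × 10^-16 J

λ = h/√(2mKE)
λ = (6.626 × 10^-34 J·s) / √(2 × 1.67 × 10^-27 kg × 1.041 × 10^-16 J)
λ = 1.12 × 10^-12 m

Comparison:
- Atomic scale (10⁻¹⁰ m): λ is 0.011× this size
- Nuclear scale (10⁻¹⁵ m): λ is 1.1e+03× this size

The wavelength is between nuclear and atomic scales.

This wavelength is appropriate for probing atomic structure but too large for nuclear physics experiments.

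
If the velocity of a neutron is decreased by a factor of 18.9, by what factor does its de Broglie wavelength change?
The wavelength increases by a factor of 18.9.

From λ = h/(mv), the wavelength is inversely proportional to velocity:

λ ∝ 1/v

If v → v/18.9, then λ → 18.9λ

When velocity is decreased by a factor of 18.9, the wavelength increases by a factor of 18.9.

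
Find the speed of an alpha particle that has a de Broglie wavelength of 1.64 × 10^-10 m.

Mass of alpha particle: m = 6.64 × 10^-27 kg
6.08 × 10^2 m/s

From the de Broglie relation λ = h/(mv), we solve for v:

v = h/(mλ)
v = (6.626 × 10^-34 J·s) / (6.64 × 10^-27 kg × 1.64 × 10^-10 m)
v = 6.08 × 10^2 m/s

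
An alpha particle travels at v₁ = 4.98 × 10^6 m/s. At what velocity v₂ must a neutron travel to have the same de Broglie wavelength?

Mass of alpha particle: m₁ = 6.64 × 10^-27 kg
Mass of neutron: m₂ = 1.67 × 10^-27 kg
v₂ = 1.98 × 10^7 m/s

For equal de Broglie wavelengths: λ₁ = λ₂

h/(m₁v₁) = h/(m₂v₂)
m₁v₁ = m₂v₂
v₂ = v₁ · (m₁/m₂)

v₂ = 4.98 × 10^6 m/s × (6.64 × 10^-27 kg / 1.67 × 10^-27 kg)
v₂ = 1.98 × 10^7 m/s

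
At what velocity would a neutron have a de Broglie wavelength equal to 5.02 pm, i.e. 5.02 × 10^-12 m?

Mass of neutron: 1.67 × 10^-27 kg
7.90 × 10^4 m/s

From λ = h/(mv), solve for v:

v = h/(mλ)
v = (6.626 × 10^-34 J·s) / (1.67 × 10^-27 kg × 5.02 × 10^-12 m)
v = 7.90 × 10^4 m/s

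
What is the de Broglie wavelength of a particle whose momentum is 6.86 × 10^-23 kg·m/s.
9.66 × 10^-12 m

Using the de Broglie relation λ = h/p:

λ = h/p
λ = (6.626 × 10^-34 J·s) / (6.86 × 10^-23 kg·m/s)
λ = 9.66 × 10^-12 m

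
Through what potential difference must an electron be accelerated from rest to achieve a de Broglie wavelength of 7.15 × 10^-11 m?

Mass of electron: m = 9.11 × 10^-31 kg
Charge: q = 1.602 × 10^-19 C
294 V

From λ = h/√(2mqV), we solve for V:

λ² = h²/(2mqV)
V = h²/(2mqλ²)
V = (6.626 × 10^-34 J·s)² / (2 × 9.11 × 10^-31 kg × 1.602 × 10^-19 C × (7.15 × 10^-11 m)²)
V = 294 V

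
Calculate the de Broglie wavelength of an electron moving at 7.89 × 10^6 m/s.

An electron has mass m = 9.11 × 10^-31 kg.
9.22 × 10^-11 m

Using the de Broglie relation λ = h/(mv):

λ = h/(mv)
λ = (6.626 × 10^-34 J·s) / (9.11 × 10^-31 kg × 7.89 × 10^6 m/s)
λ = 9.22 × 10^-11 m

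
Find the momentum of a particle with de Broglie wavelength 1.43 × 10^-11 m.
4.63 × 10^-23 kg·m/s

From the de Broglie relation λ = h/p, we solve for p:

p = h/λ
p = (6.626 × 10^-34 J·s) / (1.43 × 10^-11 m)
p = 4.63 × 10^-23 kg·m/s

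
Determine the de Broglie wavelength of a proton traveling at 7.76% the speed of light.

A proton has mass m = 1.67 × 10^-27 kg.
1.71 × 10^-14 m

Using the de Broglie relation λ = h/(mv):

v = 7.76% × c = 2.326 × 10^7 m/s

λ = h/(mv)
λ = (6.626 × 10^-34 J·s) / (1.67 × 10^-27 kg × 2.326 × 10^7 m/s)
λ = 1.71 × 10^-14 m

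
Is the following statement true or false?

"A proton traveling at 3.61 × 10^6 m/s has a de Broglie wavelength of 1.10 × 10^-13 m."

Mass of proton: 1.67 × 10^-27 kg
True

The claim is correct.

Using λ = h/(mv):
λ = (6.626 × 10^-34 J·s) / (1.67 × 10^-27 kg × 3.61 × 10^6 m/s)
λ = 1.10 × 10^-13 m

This matches the claimed value.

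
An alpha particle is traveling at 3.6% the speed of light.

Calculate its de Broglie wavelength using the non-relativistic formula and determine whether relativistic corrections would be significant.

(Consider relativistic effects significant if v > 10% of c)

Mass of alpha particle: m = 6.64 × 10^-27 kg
No, relativistic corrections are not needed.

Using the non-relativistic de Broglie formula λ = h/(mv):

v = 3.6% × c = 1.079 × 10^7 m/s

λ = h/(mv)
λ = (6.626 × 10^-34 J·s) / (6.64 × 10^-27 kg × 1.079 × 10^7 m/s)
λ = 9.25 × 10^-15 m

Since v = 3.6% of c < 10% of c, relativistic corrections are NOT significant and this non-relativistic result is a good approximation.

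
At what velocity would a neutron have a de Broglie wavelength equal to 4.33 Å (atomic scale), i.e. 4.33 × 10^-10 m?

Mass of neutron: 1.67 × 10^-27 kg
9.16 × 10^2 m/s

From λ = h/(mv), solve for v:

v = h/(mλ)
v = (6.626 × 10^-34 J·s) / (1.67 × 10^-27 kg × 4.33 × 10^-10 m)
v = 9.16 × 10^2 m/s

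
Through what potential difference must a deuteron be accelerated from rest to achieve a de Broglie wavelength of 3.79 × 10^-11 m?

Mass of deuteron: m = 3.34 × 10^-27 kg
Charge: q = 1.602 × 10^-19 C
2.86 × 10^-1 V

From λ = h/√(2mqV), we solve for V:

λ² = h²/(2mqV)
V = h²/(2mqλ²)
V = (6.626 × 10^-34 J·s)² / (2 × 3.34 × 10^-27 kg × 1.602 × 10^-19 C × (3.79 × 10^-11 m)²)
V = 2.86 × 10^-1 V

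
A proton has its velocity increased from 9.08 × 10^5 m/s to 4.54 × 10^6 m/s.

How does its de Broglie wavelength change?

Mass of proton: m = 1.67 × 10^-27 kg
The wavelength decreases by a factor of 5.

Using λ = h/(mv):

Initial wavelength: λ₁ = h/(mv₁) = 4.37 × 10^-13 m
Final wavelength: λ₂ = h/(mv₂) = 8.74 × 10^-14 m

Since λ ∝ 1/v, when velocity increases by a factor of 5, the wavelength decreases by a factor of 5.

λ₂/λ₁ = v₁/v₂ = 1/5

The wavelength decreases by a factor of 5.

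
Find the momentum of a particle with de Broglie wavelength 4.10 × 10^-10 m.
1.62 × 10^-24 kg·m/s

From the de Broglie relation λ = h/p, we solve for p:

p = h/λ
p = (6.626 × 10^-34 J·s) / (4.10 × 10^-10 m)
p = 1.62 × 10^-24 kg·m/s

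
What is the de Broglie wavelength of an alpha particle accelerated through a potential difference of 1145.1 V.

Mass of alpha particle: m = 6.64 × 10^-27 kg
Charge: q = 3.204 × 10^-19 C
3.00 × 10^-13 m

When a particle is accelerated through voltage V, it gains kinetic energy KE = qV.

The de Broglie wavelength is then λ = h/√(2mqV):

λ = h/√(2mqV)
λ = (6.626 × 10^-34 J·s) / √(2 × 6.64 × 10^-27 kg × 3.204 × 10^-19 C × 1145.1 V)
λ = 3.00 × 10^-13 m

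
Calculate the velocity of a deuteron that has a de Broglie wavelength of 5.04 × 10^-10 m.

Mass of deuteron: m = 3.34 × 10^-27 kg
3.94 × 10^2 m/s

From the de Broglie relation λ = h/(mv), we solve for v:

v = h/(mλ)
v = (6.626 × 10^-34 J·s) / (3.34 × 10^-27 kg × 5.04 × 10^-10 m)
v = 3.94 × 10^2 m/s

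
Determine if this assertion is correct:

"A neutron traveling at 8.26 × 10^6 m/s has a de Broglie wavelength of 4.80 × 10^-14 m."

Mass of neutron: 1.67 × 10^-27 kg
True

The claim is correct.

Using λ = h/(mv):
λ = (6.626 × 10^-34 J·s) / (1.67 × 10^-27 kg × 8.26 × 10^6 m/s)
λ = 4.80 × 10^-14 m

This matches the claimed value.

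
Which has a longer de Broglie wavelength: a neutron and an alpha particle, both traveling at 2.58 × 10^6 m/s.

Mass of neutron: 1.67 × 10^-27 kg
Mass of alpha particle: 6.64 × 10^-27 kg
The neutron has the longer wavelength.

Using λ = h/(mv), since both particles have the same velocity, the wavelength depends only on mass.

For neutron: λ₁ = h/(m₁v) = 1.54 × 10^-13 m
For alpha particle: λ₂ = h/(m₂v) = 3.87 × 10^-14 m

Since λ ∝ 1/m at constant velocity, the lighter particle has the longer wavelength.

The neutron has the longer de Broglie wavelength.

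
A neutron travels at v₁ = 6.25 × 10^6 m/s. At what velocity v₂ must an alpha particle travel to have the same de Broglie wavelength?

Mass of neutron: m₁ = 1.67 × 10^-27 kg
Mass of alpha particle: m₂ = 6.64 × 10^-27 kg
v₂ = 1.57 × 10^6 m/s

For equal de Broglie wavelengths: λ₁ = λ₂

h/(m₁v₁) = h/(m₂v₂)
m₁v₁ = m₂v₂
v₂ = v₁ · (m₁/m₂)

v₂ = 6.25 × 10^6 m/s × (1.67 × 10^-27 kg / 6.64 × 10^-27 kg)
v₂ = 1.57 × 10^6 m/s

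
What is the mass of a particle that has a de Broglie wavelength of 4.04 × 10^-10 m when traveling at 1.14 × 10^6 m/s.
1.44 × 10^-30 kg

From the de Broglie relation λ = h/(mv), we solve for m:

m = h/(λv)
m = (6.626 × 10^-34 J·s) / (4.04 × 10^-10 m × 1.14 × 10^6 m/s)
m = 1.44 × 10^-30 kg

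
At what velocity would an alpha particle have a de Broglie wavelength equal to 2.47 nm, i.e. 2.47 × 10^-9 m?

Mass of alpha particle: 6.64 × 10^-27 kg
4.04 × 10^1 m/s

From λ = h/(mv), solve for v:

v = h/(mλ)
v = (6.626 × 10^-34 J·s) / (6.64 × 10^-27 kg × 2.47 × 10^-9 m)
v = 4.04 × 10^1 m/s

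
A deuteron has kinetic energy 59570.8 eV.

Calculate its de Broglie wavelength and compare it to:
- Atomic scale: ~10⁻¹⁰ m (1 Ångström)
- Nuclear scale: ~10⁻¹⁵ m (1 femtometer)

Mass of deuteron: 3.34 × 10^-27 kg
λ = 8.30 × 10^-14 m, which is between nuclear and atomic scales.

Using λ = h/√(2mKE):

KE = 59570.8 eV = 9.544 × 10^-15 J

λ = h/√(2mKE)
λ = (6.626 × 10^-34 J·s) / √(2 × 3.34 × 10^-27 kg × 9.544 × 10^-15 J)
λ = 8.30 × 10^-14 m

Comparison:
- Atomic scale (10⁻¹⁰ m): λ is 0.00083× this size
- Nuclear scale (10⁻¹⁵ m): λ is 83× this size

The wavelength is between nuclear and atomic scales.

This wavelength is appropriate for probing atomic structure but too large for nuclear physics experiments.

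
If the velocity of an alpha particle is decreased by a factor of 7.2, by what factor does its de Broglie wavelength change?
The wavelength increases by a factor of 7.2.

From λ = h/(mv), the wavelength is inversely proportional to velocity:

λ ∝ 1/v

If v → v/7.2, then λ → 7.2λ

When velocity is decreased by a factor of 7.2, the wavelength increases by a factor of 7.2.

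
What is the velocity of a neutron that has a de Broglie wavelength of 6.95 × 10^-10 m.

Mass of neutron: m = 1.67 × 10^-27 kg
5.71 × 10^2 m/s

From the de Broglie relation λ = h/(mv), we solve for v:

v = h/(mλ)
v = (6.626 × 10^-34 J·s) / (1.67 × 10^-27 kg × 6.95 × 10^-10 m)
v = 5.71 × 10^2 m/s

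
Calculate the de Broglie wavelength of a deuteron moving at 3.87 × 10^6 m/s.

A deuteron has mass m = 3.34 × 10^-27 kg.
5.13 × 10^-14 m

Using the de Broglie relation λ = h/(mv):

λ = h/(mv)
λ = (6.626 × 10^-34 J·s) / (3.34 × 10^-27 kg × 3.87 × 10^6 m/s)
λ = 5.13 × 10^-14 m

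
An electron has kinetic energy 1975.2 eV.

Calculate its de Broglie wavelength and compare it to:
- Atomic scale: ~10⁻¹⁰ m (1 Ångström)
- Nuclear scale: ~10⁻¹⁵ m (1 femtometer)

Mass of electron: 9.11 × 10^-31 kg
λ = 2.76 × 10^-11 m, which is between nuclear and atomic scales.

Using λ = h/√(2mKE):

KE = 1975.2 eV = 3.165 × 10^-16 J

λ = h/√(2mKE)
λ = (6.626 × 10^-34 J·s) / √(2 × 9.11 × 10^-31 kg × 3.165 × 10^-16 J)
λ = 2.76 × 10^-11 m

Comparison:
- Atomic scale (10⁻¹⁰ m): λ is 0.28× this size
- Nuclear scale (10⁻¹⁵ m): λ is 2.8e+04× this size

The wavelength is between nuclear and atomic scales.

This wavelength is appropriate for probing atomic structure but too large for nuclear physics experiments.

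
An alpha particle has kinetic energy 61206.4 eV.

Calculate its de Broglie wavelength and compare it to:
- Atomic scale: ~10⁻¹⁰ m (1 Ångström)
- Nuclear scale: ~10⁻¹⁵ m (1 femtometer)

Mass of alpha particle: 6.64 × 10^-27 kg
λ = 5.81 × 10^-14 m, which is between nuclear and atomic scales.

Using λ = h/√(2mKE):

KE = 61206.4 eV = 9.806 × 10^-15 J

λ = h/√(2mKE)
λ = (6.626 × 10^-34 J·s) / √(2 × 6.64 × 10^-27 kg × 9.806 × 10^-15 J)
λ = 5.81 × 10^-14 m

Comparison:
- Atomic scale (10⁻¹⁰ m): λ is 0.00058× this size
- Nuclear scale (10⁻¹⁵ m): λ is 58× this size

The wavelength is between nuclear and atomic scales.

This wavelength is appropriate for probing atomic structure but too large for nuclear physics experiments.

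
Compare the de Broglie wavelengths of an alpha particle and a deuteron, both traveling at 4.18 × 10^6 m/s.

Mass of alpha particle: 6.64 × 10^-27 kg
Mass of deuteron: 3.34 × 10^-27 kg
The deuteron has the longer wavelength.

Using λ = h/(mv), since both particles have the same velocity, the wavelength depends only on mass.

For alpha particle: λ₁ = h/(m₁v) = 2.39 × 10^-14 m
For deuteron: λ₂ = h/(m₂v) = 4.75 × 10^-14 m

Since λ ∝ 1/m at constant velocity, the lighter particle has the longer wavelength.

The deuteron has the longer de Broglie wavelength.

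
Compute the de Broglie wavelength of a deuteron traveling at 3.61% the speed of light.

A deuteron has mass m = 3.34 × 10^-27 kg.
1.83 × 10^-14 m

Using the de Broglie relation λ = h/(mv):

v = 3.61% × c = 1.082 × 10^7 m/s

λ = h/(mv)
λ = (6.626 × 10^-34 J·s) / (3.34 × 10^-27 kg × 1.082 × 10^7 m/s)
λ = 1.83 × 10^-14 m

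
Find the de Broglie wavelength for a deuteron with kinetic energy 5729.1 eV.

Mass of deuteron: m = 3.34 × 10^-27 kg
2.68 × 10^-13 m

Using λ = h/√(2mKE):

First convert KE to Joules: KE = 5729.1 eV = 9.179 × 10^-16 J

λ = h/√(2mKE)
λ = (6.626 × 10^-34 J·s) / √(2 × 3.34 × 10^-27 kg × 9.179 × 10^-16 J)
λ = 2.68 × 10^-13 m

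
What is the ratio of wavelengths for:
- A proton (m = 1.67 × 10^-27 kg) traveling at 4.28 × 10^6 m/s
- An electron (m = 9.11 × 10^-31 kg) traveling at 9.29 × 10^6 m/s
λ₁/λ₂ = 1.18 × 10^-3

Using λ = h/(mv):

λ₁ = h/(m₁v₁) = 9.27 × 10^-14 m
λ₂ = h/(m₂v₂) = 7.83 × 10^-11 m

Ratio λ₁/λ₂ = (m₂v₂)/(m₁v₁)
         = (9.11 × 10^-31 kg × 9.29 × 10^6 m/s) / (1.67 × 10^-27 kg × 4.28 × 10^6 m/s)
         = 1.18 × 10^-3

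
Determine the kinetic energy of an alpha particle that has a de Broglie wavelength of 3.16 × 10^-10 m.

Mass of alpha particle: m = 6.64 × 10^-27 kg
3.31 × 10^-22 J (or 2.07 × 10^-3 eV)

From λ = h/√(2mKE), we solve for KE:

λ² = h²/(2mKE)
KE = h²/(2mλ²)
KE = (6.626 × 10^-34 J·s)² / (2 × 6.64 × 10^-27 kg × (3.16 × 10^-10 m)²)
KE = 3.31 × 10^-22 J
KE = 2.07 × 10^-3 eV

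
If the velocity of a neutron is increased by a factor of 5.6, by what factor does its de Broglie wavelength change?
The wavelength decreases by a factor of 5.6.

From λ = h/(mv), the wavelength is inversely proportional to velocity:

λ ∝ 1/v

If v → 5.6v, then λ → λ/5.6

When velocity is increased by a factor of 5.6, the wavelength decreases by a factor of 5.6.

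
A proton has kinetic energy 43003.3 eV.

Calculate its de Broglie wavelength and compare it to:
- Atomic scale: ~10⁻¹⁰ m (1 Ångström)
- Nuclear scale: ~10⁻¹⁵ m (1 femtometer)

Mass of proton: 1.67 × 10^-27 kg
λ = 1.38 × 10^-13 m, which is between nuclear and atomic scales.

Using λ = h/√(2mKE):

KE = 43003.3 eV = 6.890 × 10^-15 J

λ = h/√(2mKE)
λ = (6.626 × 10^-34 J·s) / √(2 × 1.67 × 10^-27 kg × 6.890 × 10^-15 J)
λ = 1.38 × 10^-13 m

Comparison:
- Atomic scale (10⁻¹⁰ m): λ is 0.0014× this size
- Nuclear scale (10⁻¹⁵ m): λ is 1.4e+02× this size

The wavelength is between nuclear and atomic scales.

This wavelength is appropriate for probing atomic structure but too large for nuclear physics experiments.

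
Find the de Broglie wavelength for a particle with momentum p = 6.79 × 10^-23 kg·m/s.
9.76 × 10^-12 m

Using the de Broglie relation λ = h/p:

λ = h/p
λ = (6.626 × 10^-34 J·s) / (6.79 × 10^-23 kg·m/s)
λ = 9.76 × 10^-12 m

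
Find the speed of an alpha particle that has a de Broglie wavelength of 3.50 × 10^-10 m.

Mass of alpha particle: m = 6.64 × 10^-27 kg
2.85 × 10^2 m/s

From the de Broglie relation λ = h/(mv), we solve for v:

v = h/(mλ)
v = (6.626 × 10^-34 J·s) / (6.64 × 10^-27 kg × 3.50 × 10^-10 m)
v = 2.85 × 10^2 m/s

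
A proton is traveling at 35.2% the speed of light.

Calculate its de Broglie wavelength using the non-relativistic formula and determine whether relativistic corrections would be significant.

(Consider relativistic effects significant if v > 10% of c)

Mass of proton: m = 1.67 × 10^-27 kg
Yes, relativistic corrections are needed.

Using the non-relativistic de Broglie formula λ = h/(mv):

v = 35.2% × c = 1.055 × 10^8 m/s

λ = h/(mv)
λ = (6.626 × 10^-34 J·s) / (1.67 × 10^-27 kg × 1.055 × 10^8 m/s)
λ = 3.76 × 10^-15 m

Since v = 35.2% of c > 10% of c, relativistic corrections ARE significant and the actual wavelength would differ from this non-relativistic estimate.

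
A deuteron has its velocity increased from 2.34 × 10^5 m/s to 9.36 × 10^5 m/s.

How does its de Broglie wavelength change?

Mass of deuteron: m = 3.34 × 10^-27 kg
The wavelength decreases by a factor of 4.

Using λ = h/(mv):

Initial wavelength: λ₁ = h/(mv₁) = 8.48 × 10^-13 m
Final wavelength: λ₂ = h/(mv₂) = 2.12 × 10^-13 m

Since λ ∝ 1/v, when velocity increases by a factor of 4, the wavelength decreases by a factor of 4.

λ₂/λ₁ = v₁/v₂ = 1/4

The wavelength decreases by a factor of 4.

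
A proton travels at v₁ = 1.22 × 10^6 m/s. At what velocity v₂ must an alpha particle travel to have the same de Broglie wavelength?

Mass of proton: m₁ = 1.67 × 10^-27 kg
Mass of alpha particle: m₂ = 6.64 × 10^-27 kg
v₂ = 3.07 × 10^5 m/s

For equal de Broglie wavelengths: λ₁ = λ₂

h/(m₁v₁) = h/(m₂v₂)
m₁v₁ = m₂v₂
v₂ = v₁ · (m₁/m₂)

v₂ = 1.22 × 10^6 m/s × (1.67 × 10^-27 kg / 6.64 × 10^-27 kg)
v₂ = 3.07 × 10^5 m/s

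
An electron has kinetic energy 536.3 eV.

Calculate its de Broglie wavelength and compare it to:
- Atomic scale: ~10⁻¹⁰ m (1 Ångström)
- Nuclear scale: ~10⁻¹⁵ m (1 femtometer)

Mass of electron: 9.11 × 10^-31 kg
λ = 5.30 × 10^-11 m, which is between nuclear and atomic scales.

Using λ = h/√(2mKE):

KE = 536.3 eV = 8.592 × 10^-17 J

λ = h/√(2mKE)
λ = (6.626 × 10^-34 J·s) / √(2 × 9.11 × 10^-31 kg × 8.592 × 10^-17 J)
λ = 5.30 × 10^-11 m

Comparison:
- Atomic scale (10⁻¹⁰ m): λ is 0.53× this size
- Nuclear scale (10⁻¹⁵ m): λ is 5.3e+04× this size

The wavelength is between nuclear and atomic scales.

This wavelength is appropriate for probing atomic structure but too large for nuclear physics experiments.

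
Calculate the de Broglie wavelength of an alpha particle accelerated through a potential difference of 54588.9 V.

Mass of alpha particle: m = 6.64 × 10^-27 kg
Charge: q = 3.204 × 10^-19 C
4.35 × 10^-14 m

When a particle is accelerated through voltage V, it gains kinetic energy KE = qV.

The de Broglie wavelength is then λ = h/√(2mqV):

λ = h/√(2mqV)
λ = (6.626 × 10^-34 J·s) / √(2 × 6.64 × 10^-27 kg × 3.204 × 10^-19 C × 54588.9 V)
λ = 4.35 × 10^-14 m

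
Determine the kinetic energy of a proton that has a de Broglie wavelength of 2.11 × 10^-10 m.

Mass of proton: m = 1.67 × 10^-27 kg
2.95 × 10^-21 J (or 0.0184 eV)

From λ = h/√(2mKE), we solve for KE:

λ² = h²/(2mKE)
KE = h²/(2mλ²)
KE = (6.626 × 10^-34 J·s)² / (2 × 1.67 × 10^-27 kg × (2.11 × 10^-10 m)²)
KE = 2.95 × 10^-21 J
KE = 0.0184 eV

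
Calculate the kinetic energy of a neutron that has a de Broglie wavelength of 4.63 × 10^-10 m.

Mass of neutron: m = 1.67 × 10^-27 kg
6.13 × 10^-22 J (or 3.83 × 10^-3 eV)

From λ = h/√(2mKE), we solve for KE:

λ² = h²/(2mKE)
KE = h²/(2mλ²)
KE = (6.626 × 10^-34 J·s)² / (2 × 1.67 × 10^-27 kg × (4.63 × 10^-10 m)²)
KE = 6.13 × 10^-22 J
KE = 3.83 × 10^-3 eV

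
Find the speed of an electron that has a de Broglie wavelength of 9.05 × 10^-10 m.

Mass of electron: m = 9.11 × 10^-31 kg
8.04 × 10^5 m/s

From the de Broglie relation λ = h/(mv), we solve for v:

v = h/(mλ)
v = (6.626 × 10^-34 J·s) / (9.11 × 10^-31 kg × 9.05 × 10^-10 m)
v = 8.04 × 10^5 m/s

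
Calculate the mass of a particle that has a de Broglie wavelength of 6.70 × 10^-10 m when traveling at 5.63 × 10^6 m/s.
1.76 × 10^-31 kg

From the de Broglie relation λ = h/(mv), we solve for m:

m = h/(λv)
m = (6.626 × 10^-34 J·s) / (6.70 × 10^-10 m × 5.63 × 10^6 m/s)
m = 1.76 × 10^-31 kg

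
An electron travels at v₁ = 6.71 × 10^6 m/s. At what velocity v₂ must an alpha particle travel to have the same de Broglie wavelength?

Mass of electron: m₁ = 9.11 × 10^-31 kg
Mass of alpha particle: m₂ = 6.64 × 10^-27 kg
v₂ = 9.21 × 10^2 m/s

For equal de Broglie wavelengths: λ₁ = λ₂

h/(m₁v₁) = h/(m₂v₂)
m₁v₁ = m₂v₂
v₂ = v₁ · (m₁/m₂)

v₂ = 6.71 × 10^6 m/s × (9.11 × 10^-31 kg / 6.64 × 10^-27 kg)
v₂ = 9.21 × 10^2 m/s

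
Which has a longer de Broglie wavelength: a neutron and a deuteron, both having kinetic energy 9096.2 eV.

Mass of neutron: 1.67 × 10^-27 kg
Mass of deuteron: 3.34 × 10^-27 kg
The neutron has the longer wavelength.

Using λ = h/√(2mKE):

For neutron: λ₁ = h/√(2m₁KE) = 3.00 × 10^-13 m
For deuteron: λ₂ = h/√(2m₂KE) = 2.12 × 10^-13 m

Since λ ∝ 1/√m at constant kinetic energy, the lighter particle has the longer wavelength.

The neutron has the longer de Broglie wavelength.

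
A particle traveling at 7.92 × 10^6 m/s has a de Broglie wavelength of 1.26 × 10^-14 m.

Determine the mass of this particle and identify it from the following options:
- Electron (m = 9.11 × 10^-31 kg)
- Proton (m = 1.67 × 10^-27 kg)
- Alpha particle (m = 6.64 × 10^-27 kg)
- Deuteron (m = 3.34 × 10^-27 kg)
The particle is an alpha particle.

From λ = h/(mv), solve for mass:

m = h/(λv)
m = (6.626 × 10^-34 J·s) / (1.26 × 10^-14 m × 7.92 × 10^6 m/s)
m = 6.64 × 10^-27 kg

Comparing with the listed masses, this is closest to an alpha particle.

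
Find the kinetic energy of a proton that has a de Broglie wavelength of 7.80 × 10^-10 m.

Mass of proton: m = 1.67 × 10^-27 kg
2.16 × 10^-22 J (or 1.35 × 10^-3 eV)

From λ = h/√(2mKE), we solve for KE:

λ² = h²/(2mKE)
KE = h²/(2mλ²)
KE = (6.626 × 10^-34 J·s)² / (2 × 1.67 × 10^-27 kg × (7.80 × 10^-10 m)²)
KE = 2.16 × 10^-22 J
KE = 1.35 × 10^-3 eV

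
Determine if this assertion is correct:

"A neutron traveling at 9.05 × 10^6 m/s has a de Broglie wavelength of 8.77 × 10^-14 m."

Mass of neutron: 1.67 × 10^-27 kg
False

The claim is incorrect.

Using λ = h/(mv):
λ = (6.626 × 10^-34 J·s) / (1.67 × 10^-27 kg × 9.05 × 10^6 m/s)
λ = 4.38 × 10^-14 m

The actual wavelength differs from the claimed 8.77 × 10^-14 m.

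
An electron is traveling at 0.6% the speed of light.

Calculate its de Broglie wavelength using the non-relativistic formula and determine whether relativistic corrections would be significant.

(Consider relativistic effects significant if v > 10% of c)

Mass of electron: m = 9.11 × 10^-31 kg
No, relativistic corrections are not needed.

Using the non-relativistic de Broglie formula λ = h/(mv):

v = 0.6% × c = 1.799 × 10^6 m/s

λ = h/(mv)
λ = (6.626 × 10^-34 J·s) / (9.11 × 10^-31 kg × 1.799 × 10^6 m/s)
λ = 4.04 × 10^-10 m

Since v = 0.6% of c < 10% of c, relativistic corrections are NOT significant and this non-relativistic result is a good approximation.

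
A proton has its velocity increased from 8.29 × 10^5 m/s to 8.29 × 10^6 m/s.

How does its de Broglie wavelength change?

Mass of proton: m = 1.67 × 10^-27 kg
The wavelength decreases by a factor of 10.

Using λ = h/(mv):

Initial wavelength: λ₁ = h/(mv₁) = 4.79 × 10^-13 m
Final wavelength: λ₂ = h/(mv₂) = 4.79 × 10^-14 m

Since λ ∝ 1/v, when velocity increases by a factor of 10, the wavelength decreases by a factor of 10.

λ₂/λ₁ = v₁/v₂ = 1/10

The wavelength decreases by a factor of 10.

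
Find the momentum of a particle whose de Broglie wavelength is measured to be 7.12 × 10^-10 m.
9.31 × 10^-25 kg·m/s

From the de Broglie relation λ = h/p, we solve for p:

p = h/λ
p = (6.626 × 10^-34 J·s) / (7.12 × 10^-10 m)
p = 9.31 × 10^-25 kg·m/s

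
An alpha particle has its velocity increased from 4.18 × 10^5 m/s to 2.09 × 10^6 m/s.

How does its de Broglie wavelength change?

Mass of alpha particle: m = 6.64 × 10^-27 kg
The wavelength decreases by a factor of 5.

Using λ = h/(mv):

Initial wavelength: λ₁ = h/(mv₁) = 2.39 × 10^-13 m
Final wavelength: λ₂ = h/(mv₂) = 4.77 × 10^-14 m

Since λ ∝ 1/v, when velocity increases by a factor of 5, the wavelength decreases by a factor of 5.

λ₂/λ₁ = v₁/v₂ = 1/5

The wavelength decreases by a factor of 5.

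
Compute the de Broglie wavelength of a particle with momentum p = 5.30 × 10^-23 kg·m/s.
1.25 × 10^-11 m

Using the de Broglie relation λ = h/p:

λ = h/p
λ = (6.626 × 10^-34 J·s) / (5.30 × 10^-23 kg·m/s)
λ = 1.25 × 10^-11 m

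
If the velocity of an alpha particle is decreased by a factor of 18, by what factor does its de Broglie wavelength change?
The wavelength increases by a factor of 18.

From λ = h/(mv), the wavelength is inversely proportional to velocity:

λ ∝ 1/v

If v → v/18, then λ → 18λ

When velocity is decreased by a factor of 18, the wavelength increases by a factor of 18.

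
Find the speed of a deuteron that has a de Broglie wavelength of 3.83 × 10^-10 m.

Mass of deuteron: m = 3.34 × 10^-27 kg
5.18 × 10^2 m/s

From the de Broglie relation λ = h/(mv), we solve for v:

v = h/(mλ)
v = (6.626 × 10^-34 J·s) / (3.34 × 10^-27 kg × 3.83 × 10^-10 m)
v = 5.18 × 10^2 m/s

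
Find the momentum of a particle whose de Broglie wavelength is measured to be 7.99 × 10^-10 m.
8.29 × 10^-25 kg·m/s

From the de Broglie relation λ = h/p, we solve for p:

p = h/λ
p = (6.626 × 10^-34 J·s) / (7.99 × 10^-10 m)
p = 8.29 × 10^-25 kg·m/s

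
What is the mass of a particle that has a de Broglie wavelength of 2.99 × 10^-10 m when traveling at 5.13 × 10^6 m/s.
4.32 × 10^-31 kg

From the de Broglie relation λ = h/(mv), we solve for m:

m = h/(λv)
m = (6.626 × 10^-34 J·s) / (2.99 × 10^-10 m × 5.13 × 10^6 m/s)
m = 4.32 × 10^-31 kg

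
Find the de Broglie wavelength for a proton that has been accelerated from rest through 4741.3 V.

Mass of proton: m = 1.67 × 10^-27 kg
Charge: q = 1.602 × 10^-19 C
4.16 × 10^-13 m

When a particle is accelerated through voltage V, it gains kinetic energy KE = qV.

The de Broglie wavelength is then λ = h/√(2mqV):

λ = h/√(2mqV)
λ = (6.626 × 10^-34 J·s) / √(2 × 1.67 × 10^-27 kg × 1.602 × 10^-19 C × 4741.3 V)
λ = 4.16 × 10^-13 m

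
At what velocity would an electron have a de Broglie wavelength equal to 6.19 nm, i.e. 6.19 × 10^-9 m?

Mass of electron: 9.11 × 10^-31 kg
1.18 × 10^5 m/s

From λ = h/(mv), solve for v:

v = h/(mλ)
v = (6.626 × 10^-34 J·s) / (9.11 × 10^-31 kg × 6.19 × 10^-9 m)
v = 1.18 × 10^5 m/s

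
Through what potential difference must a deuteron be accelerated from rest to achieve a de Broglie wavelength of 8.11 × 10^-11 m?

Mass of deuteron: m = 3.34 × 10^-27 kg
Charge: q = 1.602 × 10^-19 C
6.24 × 10^-2 V

From λ = h/√(2mqV), we solve for V:

λ² = h²/(2mqV)
V = h²/(2mqλ²)
V = (6.626 × 10^-34 J·s)² / (2 × 3.34 × 10^-27 kg × 1.602 × 10^-19 C × (8.11 × 10^-11 m)²)
V = 6.24 × 10^-2 V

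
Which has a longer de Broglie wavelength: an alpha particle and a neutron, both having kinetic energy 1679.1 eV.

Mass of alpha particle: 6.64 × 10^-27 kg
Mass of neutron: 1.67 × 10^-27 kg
The neutron has the longer wavelength.

Using λ = h/√(2mKE):

For alpha particle: λ₁ = h/√(2m₁KE) = 3.51 × 10^-13 m
For neutron: λ₂ = h/√(2m₂KE) = 6.99 × 10^-13 m

Since λ ∝ 1/√m at constant kinetic energy, the lighter particle has the longer wavelength.

The neutron has the longer de Broglie wavelength.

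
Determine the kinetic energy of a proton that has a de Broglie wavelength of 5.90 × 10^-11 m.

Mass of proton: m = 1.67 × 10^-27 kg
3.78 × 10^-20 J (or 0.236 eV)

From λ = h/√(2mKE), we solve for KE:

λ² = h²/(2mKE)
KE = h²/(2mλ²)
KE = (6.626 × 10^-34 J·s)² / (2 × 1.67 × 10^-27 kg × (5.90 × 10^-11 m)²)
KE = 3.78 × 10^-20 J
KE = 0.236 eV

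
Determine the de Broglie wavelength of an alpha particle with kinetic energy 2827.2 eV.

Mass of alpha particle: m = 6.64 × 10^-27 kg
2.70 × 10^-13 m

Using λ = h/√(2mKE):

First convert KE to Joules: KE = 2827.2 eV = 4.530 × 10^-16 J

λ = h/√(2mKE)
λ = (6.626 × 10^-34 J·s) / √(2 × 6.64 × 10^-27 kg × 4.530 × 10^-16 J)
λ = 2.70 × 10^-13 m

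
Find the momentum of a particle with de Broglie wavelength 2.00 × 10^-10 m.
3.31 × 10^-24 kg·m/s

From the de Broglie relation λ = h/p, we solve for p:

p = h/λ
p = (6.626 × 10^-34 J·s) / (2.00 × 10^-10 m)
p = 3.31 × 10^-24 kg·m/s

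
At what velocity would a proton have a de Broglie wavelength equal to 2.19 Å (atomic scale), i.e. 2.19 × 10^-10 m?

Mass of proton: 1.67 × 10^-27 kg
1.81 × 10^3 m/s

From λ = h/(mv), solve for v:

v = h/(mλ)
v = (6.626 × 10^-34 J·s) / (1.67 × 10^-27 kg × 2.19 × 10^-10 m)
v = 1.81 × 10^3 m/s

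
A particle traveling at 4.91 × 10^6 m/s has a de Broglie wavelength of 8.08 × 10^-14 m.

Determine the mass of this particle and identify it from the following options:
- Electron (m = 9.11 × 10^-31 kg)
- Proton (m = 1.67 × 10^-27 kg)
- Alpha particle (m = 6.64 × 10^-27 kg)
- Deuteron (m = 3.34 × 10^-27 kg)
The particle is a proton.

From λ = h/(mv), solve for mass:

m = h/(λv)
m = (6.626 × 10^-34 J·s) / (8.08 × 10^-14 m × 4.91 × 10^6 m/s)
m = 1.67 × 10^-27 kg

Comparing with the listed masses, this is closest to a proton.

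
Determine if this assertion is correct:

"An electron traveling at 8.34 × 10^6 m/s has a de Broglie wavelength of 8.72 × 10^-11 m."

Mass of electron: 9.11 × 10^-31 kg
True

The claim is correct.

Using λ = h/(mv):
λ = (6.626 × 10^-34 J·s) / (9.11 × 10^-31 kg × 8.34 × 10^6 m/s)
λ = 8.72 × 10^-11 m

This matches the claimed value.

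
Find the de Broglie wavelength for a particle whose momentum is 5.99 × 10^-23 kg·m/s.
1.11 × 10^-11 m

Using the de Broglie relation λ = h/p:

λ = h/p
λ = (6.626 × 10^-34 J·s) / (5.99 × 10^-23 kg·m/s)
λ = 1.11 × 10^-11 m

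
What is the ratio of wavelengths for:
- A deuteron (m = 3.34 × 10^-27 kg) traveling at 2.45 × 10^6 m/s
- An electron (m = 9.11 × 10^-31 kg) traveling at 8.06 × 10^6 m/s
λ₁/λ₂ = 8.97 × 10^-4

Using λ = h/(mv):

λ₁ = h/(m₁v₁) = 8.10 × 10^-14 m
λ₂ = h/(m₂v₂) = 9.02 × 10^-11 m

Ratio λ₁/λ₂ = (m₂v₂)/(m₁v₁)
         = (9.11 × 10^-31 kg × 8.06 × 10^6 m/s) / (3.34 × 10^-27 kg × 2.45 × 10^6 m/s)
         = 8.97 × 10^-4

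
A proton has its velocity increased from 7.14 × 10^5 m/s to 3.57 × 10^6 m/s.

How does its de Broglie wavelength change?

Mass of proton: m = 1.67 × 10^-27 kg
The wavelength decreases by a factor of 5.

Using λ = h/(mv):

Initial wavelength: λ₁ = h/(mv₁) = 5.56 × 10^-13 m
Final wavelength: λ₂ = h/(mv₂) = 1.11 × 10^-13 m

Since λ ∝ 1/v, when velocity increases by a factor of 5, the wavelength decreases by a factor of 5.

λ₂/λ₁ = v₁/v₂ = 1/5

The wavelength decreases by a factor of 5.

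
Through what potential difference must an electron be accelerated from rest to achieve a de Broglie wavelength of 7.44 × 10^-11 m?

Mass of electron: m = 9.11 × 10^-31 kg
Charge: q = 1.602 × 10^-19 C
272 V

From λ = h/√(2mqV), we solve for V:

λ² = h²/(2mqV)
V = h²/(2mqλ²)
V = (6.626 × 10^-34 J·s)² / (2 × 9.11 × 10^-31 kg × 1.602 × 10^-19 C × (7.44 × 10^-11 m)²)
V = 272 V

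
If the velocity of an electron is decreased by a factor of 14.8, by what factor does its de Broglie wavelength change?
The wavelength increases by a factor of 14.8.

From λ = h/(mv), the wavelength is inversely proportional to velocity:

λ ∝ 1/v

If v → v/14.8, then λ → 14.8λ

When velocity is decreased by a factor of 14.8, the wavelength increases by a factor of 14.8.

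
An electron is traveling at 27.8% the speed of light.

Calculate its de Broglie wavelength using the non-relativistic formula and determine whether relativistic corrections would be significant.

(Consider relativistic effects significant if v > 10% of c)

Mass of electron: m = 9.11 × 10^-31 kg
Yes, relativistic corrections are needed.

Using the non-relativistic de Broglie formula λ = h/(mv):

v = 27.8% × c = 8.334 × 10^7 m/s

λ = h/(mv)
λ = (6.626 × 10^-34 J·s) / (9.11 × 10^-31 kg × 8.334 × 10^7 m/s)
λ = 8.73 × 10^-12 m

Since v = 27.8% of c > 10% of c, relativistic corrections ARE significant and the actual wavelength would differ from this non-relativistic estimate.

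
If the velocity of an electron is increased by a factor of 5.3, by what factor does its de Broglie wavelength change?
The wavelength decreases by a factor of 5.3.

From λ = h/(mv), the wavelength is inversely proportional to velocity:

λ ∝ 1/v

If v → 5.3v, then λ → λ/5.3

When velocity is increased by a factor of 5.3, the wavelength decreases by a factor of 5.3.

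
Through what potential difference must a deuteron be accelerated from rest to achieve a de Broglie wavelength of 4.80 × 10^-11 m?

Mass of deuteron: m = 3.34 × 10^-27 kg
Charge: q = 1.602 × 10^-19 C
1.78 × 10^-1 V

From λ = h/√(2mqV), we solve for V:

λ² = h²/(2mqV)
V = h²/(2mqλ²)
V = (6.626 × 10^-34 J·s)² / (2 × 3.34 × 10^-27 kg × 1.602 × 10^-19 C × (4.80 × 10^-11 m)²)
V = 1.78 × 10^-1 V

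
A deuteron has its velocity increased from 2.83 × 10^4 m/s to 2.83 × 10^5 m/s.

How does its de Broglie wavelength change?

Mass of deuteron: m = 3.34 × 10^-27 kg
The wavelength decreases by a factor of 10.

Using λ = h/(mv):

Initial wavelength: λ₁ = h/(mv₁) = 7.01 × 10^-12 m
Final wavelength: λ₂ = h/(mv₂) = 7.01 × 10^-13 m

Since λ ∝ 1/v, when velocity increases by a factor of 10, the wavelength decreases by a factor of 10.

λ₂/λ₁ = v₁/v₂ = 1/10

The wavelength decreases by a factor of 10.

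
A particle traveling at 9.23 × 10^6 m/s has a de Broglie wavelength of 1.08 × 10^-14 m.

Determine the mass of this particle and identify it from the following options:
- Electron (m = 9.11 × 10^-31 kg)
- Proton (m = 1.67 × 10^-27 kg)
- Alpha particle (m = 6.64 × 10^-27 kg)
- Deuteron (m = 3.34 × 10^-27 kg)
The particle is an alpha particle.

From λ = h/(mv), solve for mass:

m = h/(λv)
m = (6.626 × 10^-34 J·s) / (1.08 × 10^-14 m × 9.23 × 10^6 m/s)
m = 6.65 × 10^-27 kg

Comparing with the listed masses, this is closest to an alpha particle.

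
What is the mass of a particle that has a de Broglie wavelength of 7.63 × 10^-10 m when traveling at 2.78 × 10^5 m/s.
3.12 × 10^-30 kg

From the de Broglie relation λ = h/(mv), we solve for m:

m = h/(λv)
m = (6.626 × 10^-34 J·s) / (7.63 × 10^-10 m × 2.78 × 10^5 m/s)
m = 3.12 × 10^-30 kg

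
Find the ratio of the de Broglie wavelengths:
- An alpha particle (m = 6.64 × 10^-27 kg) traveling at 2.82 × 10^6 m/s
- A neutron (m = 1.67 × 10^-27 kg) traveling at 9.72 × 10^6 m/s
λ₁/λ₂ = 0.867

Using λ = h/(mv):

λ₁ = h/(m₁v₁) = 3.54 × 10^-14 m
λ₂ = h/(m₂v₂) = 4.08 × 10^-14 m

Ratio λ₁/λ₂ = (m₂v₂)/(m₁v₁)
         = (1.67 × 10^-27 kg × 9.72 × 10^6 m/s) / (6.64 × 10^-27 kg × 2.82 × 10^6 m/s)
         = 0.867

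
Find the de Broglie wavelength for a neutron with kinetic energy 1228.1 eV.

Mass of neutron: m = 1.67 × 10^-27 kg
8.17 × 10^-13 m

Using λ = h/√(2mKE):

First convert KE to Joules: KE = 1228.1 eV = 1.968 × 10^-16 J

λ = h/√(2mKE)
λ = (6.626 × 10^-34 J·s) / √(2 × 1.67 × 10^-27 kg × 1.968 × 10^-16 J)
λ = 8.17 × 10^-13 m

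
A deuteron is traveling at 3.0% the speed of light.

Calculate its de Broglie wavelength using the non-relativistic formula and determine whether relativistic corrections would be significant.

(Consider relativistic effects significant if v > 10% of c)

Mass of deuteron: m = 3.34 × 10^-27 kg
No, relativistic corrections are not needed.

Using the non-relativistic de Broglie formula λ = h/(mv):

v = 3.0% × c = 8.994 × 10^6 m/s

λ = h/(mv)
λ = (6.626 × 10^-34 J·s) / (3.34 × 10^-27 kg × 8.994 × 10^6 m/s)
λ = 2.21 × 10^-14 m

Since v = 3.0% of c < 10% of c, relativistic corrections are NOT significant and this non-relativistic result is a good approximation.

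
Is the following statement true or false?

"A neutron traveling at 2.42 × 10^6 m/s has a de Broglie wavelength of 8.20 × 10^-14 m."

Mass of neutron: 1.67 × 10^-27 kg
False

The claim is incorrect.

Using λ = h/(mv):
λ = (6.626 × 10^-34 J·s) / (1.67 × 10^-27 kg × 2.42 × 10^6 m/s)
λ = 1.64 × 10^-13 m

The actual wavelength differs from the claimed 8.20 × 10^-14 m.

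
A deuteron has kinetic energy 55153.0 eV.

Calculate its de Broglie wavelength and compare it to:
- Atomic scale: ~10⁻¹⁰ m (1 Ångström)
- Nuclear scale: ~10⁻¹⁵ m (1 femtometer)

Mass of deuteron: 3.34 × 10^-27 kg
λ = 8.62 × 10^-14 m, which is between nuclear and atomic scales.

Using λ = h/√(2mKE):

KE = 55153.0 eV = 8.836 × 10^-15 J

λ = h/√(2mKE)
λ = (6.626 × 10^-34 J·s) / √(2 × 3.34 × 10^-27 kg × 8.836 × 10^-15 J)
λ = 8.62 × 10^-14 m

Comparison:
- Atomic scale (10⁻¹⁰ m): λ is 0.00086× this size
- Nuclear scale (10⁻¹⁵ m): λ is 86× this size

The wavelength is between nuclear and atomic scales.

This wavelength is appropriate for probing atomic structure but too large for nuclear physics experiments.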